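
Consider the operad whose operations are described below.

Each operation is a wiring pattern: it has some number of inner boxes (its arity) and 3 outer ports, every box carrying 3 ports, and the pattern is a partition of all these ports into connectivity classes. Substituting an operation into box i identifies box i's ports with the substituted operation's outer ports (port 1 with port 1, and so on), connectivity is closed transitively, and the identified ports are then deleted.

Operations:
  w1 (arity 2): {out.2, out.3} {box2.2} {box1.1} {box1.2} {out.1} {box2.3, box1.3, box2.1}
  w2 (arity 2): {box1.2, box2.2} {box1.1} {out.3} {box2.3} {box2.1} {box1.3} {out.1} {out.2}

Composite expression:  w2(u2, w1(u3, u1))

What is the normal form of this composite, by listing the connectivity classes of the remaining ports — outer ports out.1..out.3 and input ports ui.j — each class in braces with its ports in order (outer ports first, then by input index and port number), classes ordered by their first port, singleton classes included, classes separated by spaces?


{out.1} {out.2} {out.3} {u1.1, u1.3, u3.3} {u1.2} {u2.1} {u2.2} {u2.3} {u3.1} {u3.2}

Reachability decides: close wires over w2-identified ports.
composing w1 on (u3, u1), with out.j its own outer ports: {out.1} {out.2, out.3} {u1.1, u1.3, u3.3} {u1.2} {u3.1} {u3.2}
composing w2 on (u2, u3, u1), with out.j its own outer ports: {out.1} {out.2} {out.3} {u1.1, u1.3, u3.3} {u1.2} {u2.1} {u2.2} {u2.3} {u3.1} {u3.2}


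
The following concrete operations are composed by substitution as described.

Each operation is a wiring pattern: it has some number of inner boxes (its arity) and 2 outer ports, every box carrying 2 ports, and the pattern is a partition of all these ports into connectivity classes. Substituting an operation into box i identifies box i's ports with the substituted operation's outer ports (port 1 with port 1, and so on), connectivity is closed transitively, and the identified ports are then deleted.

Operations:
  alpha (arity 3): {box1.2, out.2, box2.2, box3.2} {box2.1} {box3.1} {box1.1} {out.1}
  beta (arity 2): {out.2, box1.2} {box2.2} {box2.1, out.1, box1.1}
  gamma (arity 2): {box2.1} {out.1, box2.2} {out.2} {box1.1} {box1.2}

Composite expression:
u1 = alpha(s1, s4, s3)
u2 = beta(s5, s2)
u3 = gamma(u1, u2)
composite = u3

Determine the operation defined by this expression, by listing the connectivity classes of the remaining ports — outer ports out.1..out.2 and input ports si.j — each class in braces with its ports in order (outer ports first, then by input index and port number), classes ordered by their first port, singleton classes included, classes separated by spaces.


{out.1, s5.2} {out.2} {s1.1} {s1.2, s3.2, s4.2} {s2.1, s5.1} {s2.2} {s3.1} {s4.1}

Reachability decides: close wires over gamma-identified ports.
through alpha, on inputs (s1, s4, s3): {out.1} {out.2, s1.2, s3.2, s4.2} {s1.1} {s3.1} {s4.1} (out.j = stage outer ports)
through beta, on inputs (s5, s2): {out.1, s2.1, s5.1} {out.2, s5.2} {s2.2} (out.j = stage outer ports)
through gamma, on inputs (s1, s4, s3, s5, s2): {out.1, s5.2} {out.2} {s1.1} {s1.2, s3.2, s4.2} {s2.1, s5.1} {s2.2} {s3.1} {s4.1} (out.j = stage outer ports)


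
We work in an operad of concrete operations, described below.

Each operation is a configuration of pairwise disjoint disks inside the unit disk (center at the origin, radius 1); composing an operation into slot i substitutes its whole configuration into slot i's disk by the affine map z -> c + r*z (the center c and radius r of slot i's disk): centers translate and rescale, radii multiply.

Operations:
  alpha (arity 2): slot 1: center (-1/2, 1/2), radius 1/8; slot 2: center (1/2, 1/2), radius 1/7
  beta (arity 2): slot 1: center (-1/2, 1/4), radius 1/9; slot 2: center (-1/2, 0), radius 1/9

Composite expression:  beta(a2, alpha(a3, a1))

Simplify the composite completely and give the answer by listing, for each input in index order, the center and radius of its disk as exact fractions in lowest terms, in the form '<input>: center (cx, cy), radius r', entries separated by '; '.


a1: center (-4/9, 1/18), radius 1/63; a2: center (-1/2, 1/4), radius 1/9; a3: center (-5/9, 1/18), radius 1/72

Only the slot chain above each a matters under beta; compose those maps.
input a2: applying the 1 nested substitution gives center (-1/2, 1/4), radius 1/9
input a3: applying the 2 nested substitutions gives center (-5/9, 1/18), radius 1/72
input a1: applying the 2 nested substitutions gives center (-4/9, 1/18), radius 1/63


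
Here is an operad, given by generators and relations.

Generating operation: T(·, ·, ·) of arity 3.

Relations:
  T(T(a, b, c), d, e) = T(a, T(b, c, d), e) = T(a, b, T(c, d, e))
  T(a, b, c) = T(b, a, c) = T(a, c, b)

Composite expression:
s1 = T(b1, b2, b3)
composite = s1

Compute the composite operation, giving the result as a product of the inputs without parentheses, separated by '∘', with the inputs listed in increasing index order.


b1 ∘ b2 ∘ b3


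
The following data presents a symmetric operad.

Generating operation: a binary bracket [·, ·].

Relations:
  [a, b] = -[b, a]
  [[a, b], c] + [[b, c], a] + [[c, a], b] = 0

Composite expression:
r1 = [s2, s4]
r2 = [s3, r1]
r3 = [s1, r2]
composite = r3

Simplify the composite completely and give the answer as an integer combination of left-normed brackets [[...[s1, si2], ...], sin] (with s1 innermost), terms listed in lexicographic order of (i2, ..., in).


-[[[s1, s2], s4], s3] + [[[s1, s3], s2], s4] - [[[s1, s3], s4], s2] + [[[s1, s4], s2], s3]


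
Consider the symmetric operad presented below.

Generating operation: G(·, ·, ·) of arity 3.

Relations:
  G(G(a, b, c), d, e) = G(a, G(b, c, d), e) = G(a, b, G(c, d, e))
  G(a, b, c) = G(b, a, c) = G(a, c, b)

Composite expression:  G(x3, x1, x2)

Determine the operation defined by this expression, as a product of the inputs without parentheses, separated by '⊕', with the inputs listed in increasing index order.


x1 ⊕ x2 ⊕ x3

With G associative and commutative, the x-input set is all that matters.
G(x3, x1, x2) unparenthesizes to x3 ⊕ x1 ⊕ x2
rearranged into index order: x1 ⊕ x2 ⊕ x3


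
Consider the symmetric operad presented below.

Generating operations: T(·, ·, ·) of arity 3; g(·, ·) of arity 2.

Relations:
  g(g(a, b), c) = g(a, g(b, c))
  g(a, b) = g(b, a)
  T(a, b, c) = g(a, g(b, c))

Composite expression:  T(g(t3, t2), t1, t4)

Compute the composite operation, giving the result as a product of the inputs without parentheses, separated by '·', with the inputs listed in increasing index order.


t1 · t2 · t3 · t4

With T associative and commutative, the t-input set is all that matters.
g(t3, t2) unparenthesizes to t3 · t2
T(g(t3, t2), t1, t4) unparenthesizes to t3 · t2 · t1 · t4
rearranged into index order: t1 · t2 · t3 · t4


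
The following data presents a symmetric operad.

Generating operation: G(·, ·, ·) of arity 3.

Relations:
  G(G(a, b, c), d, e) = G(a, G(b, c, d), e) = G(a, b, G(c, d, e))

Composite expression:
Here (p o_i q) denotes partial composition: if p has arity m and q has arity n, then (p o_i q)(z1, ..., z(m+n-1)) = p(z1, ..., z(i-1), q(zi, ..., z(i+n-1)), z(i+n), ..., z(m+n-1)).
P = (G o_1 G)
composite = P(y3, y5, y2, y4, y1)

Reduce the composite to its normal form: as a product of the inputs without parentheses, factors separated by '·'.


y3 · y5 · y2 · y4 · y1


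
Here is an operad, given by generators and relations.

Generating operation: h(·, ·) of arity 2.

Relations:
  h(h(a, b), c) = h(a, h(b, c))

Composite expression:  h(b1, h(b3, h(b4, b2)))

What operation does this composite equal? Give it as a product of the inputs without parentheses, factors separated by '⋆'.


Every regrouping of h is equal, so read the b-inputs in written order.
h(b4, b2) spells out as b4 ⋆ b2
h(b3, h(b4, b2)) spells out as b3 ⋆ b4 ⋆ b2
h(b1, h(b3, h(b4, b2))) spells out as b1 ⋆ b3 ⋆ b4 ⋆ b2

b1 ⋆ b3 ⋆ b4 ⋆ b2


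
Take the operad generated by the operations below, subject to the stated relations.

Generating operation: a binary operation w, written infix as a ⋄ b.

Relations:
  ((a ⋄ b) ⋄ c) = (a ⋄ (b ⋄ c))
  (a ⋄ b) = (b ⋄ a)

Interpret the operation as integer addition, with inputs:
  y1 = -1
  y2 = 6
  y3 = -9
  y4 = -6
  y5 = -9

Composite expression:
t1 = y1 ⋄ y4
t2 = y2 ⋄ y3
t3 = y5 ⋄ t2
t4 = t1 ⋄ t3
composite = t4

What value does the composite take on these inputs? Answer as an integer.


-19

(y1 ⋄ y4) = -7
(y2 ⋄ y3) = -3
(y5 ⋄ (y2 ⋄ y3)) = -12
((y1 ⋄ y4) ⋄ (y5 ⋄ (y2 ⋄ y3))) = -19


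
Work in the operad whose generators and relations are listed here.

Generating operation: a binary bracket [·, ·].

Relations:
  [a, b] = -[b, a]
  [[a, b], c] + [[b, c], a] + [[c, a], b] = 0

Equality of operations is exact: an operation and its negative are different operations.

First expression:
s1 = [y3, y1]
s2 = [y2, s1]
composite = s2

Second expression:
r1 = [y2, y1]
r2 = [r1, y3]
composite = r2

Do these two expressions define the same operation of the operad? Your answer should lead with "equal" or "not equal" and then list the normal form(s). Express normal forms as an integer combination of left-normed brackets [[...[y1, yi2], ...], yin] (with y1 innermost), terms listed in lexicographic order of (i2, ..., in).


not equal; first: [[y1, y3], y2]; second: -[[y1, y2], y3]

The first expression, normalized: [[y1, y3], y2]
The second expression, normalized: -[[y1, y2], y3]
Different reductions; not equal.


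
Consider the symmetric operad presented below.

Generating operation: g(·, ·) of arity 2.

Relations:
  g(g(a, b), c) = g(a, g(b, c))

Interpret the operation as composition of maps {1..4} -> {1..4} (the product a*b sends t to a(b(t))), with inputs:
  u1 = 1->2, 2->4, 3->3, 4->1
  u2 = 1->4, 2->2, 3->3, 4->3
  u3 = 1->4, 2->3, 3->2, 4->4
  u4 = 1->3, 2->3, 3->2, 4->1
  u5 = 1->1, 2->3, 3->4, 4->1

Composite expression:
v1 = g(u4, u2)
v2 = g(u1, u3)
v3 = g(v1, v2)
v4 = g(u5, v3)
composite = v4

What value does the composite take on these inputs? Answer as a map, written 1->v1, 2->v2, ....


g(u4, u2) = 1->1, 2->3, 3->2, 4->2
g(u1, u3) = 1->1, 2->3, 3->4, 4->1
g(g(u4, u2), g(u1, u3)) = 1->1, 2->2, 3->2, 4->1
g(u5, g(g(u4, u2), g(u1, u3))) = 1->1, 2->3, 3->3, 4->1

1->1, 2->3, 3->3, 4->1


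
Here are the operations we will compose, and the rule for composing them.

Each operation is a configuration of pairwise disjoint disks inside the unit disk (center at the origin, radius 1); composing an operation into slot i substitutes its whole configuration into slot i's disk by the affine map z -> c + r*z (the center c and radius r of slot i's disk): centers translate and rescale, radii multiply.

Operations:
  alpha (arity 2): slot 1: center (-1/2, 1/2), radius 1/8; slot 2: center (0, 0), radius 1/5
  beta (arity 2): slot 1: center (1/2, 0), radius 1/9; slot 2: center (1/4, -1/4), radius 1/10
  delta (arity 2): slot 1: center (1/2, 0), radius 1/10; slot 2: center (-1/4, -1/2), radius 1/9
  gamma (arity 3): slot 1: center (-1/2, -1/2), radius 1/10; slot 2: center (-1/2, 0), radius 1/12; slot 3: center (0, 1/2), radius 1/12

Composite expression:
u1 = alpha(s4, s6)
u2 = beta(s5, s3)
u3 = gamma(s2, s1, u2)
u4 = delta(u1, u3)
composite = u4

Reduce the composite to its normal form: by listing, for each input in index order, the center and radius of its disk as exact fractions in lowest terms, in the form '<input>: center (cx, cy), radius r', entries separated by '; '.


s1: center (-11/36, -1/2), radius 1/108; s2: center (-11/36, -5/9), radius 1/90; s3: center (-107/432, -193/432), radius 1/1080; s4: center (9/20, 1/20), radius 1/80; s5: center (-53/216, -4/9), radius 1/972; s6: center (1/2, 0), radius 1/50


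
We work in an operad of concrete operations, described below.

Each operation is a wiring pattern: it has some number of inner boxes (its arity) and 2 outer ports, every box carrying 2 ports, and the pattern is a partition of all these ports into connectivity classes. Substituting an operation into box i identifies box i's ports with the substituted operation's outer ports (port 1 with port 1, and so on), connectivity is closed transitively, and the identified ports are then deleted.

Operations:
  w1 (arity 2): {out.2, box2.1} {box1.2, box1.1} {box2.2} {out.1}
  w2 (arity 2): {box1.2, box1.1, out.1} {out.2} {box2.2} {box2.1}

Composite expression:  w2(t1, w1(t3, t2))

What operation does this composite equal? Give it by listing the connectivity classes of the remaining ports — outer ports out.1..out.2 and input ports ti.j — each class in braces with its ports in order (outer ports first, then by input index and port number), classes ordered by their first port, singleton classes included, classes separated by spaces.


{out.1, t1.1, t1.2} {out.2} {t2.1} {t2.2} {t3.1, t3.2}


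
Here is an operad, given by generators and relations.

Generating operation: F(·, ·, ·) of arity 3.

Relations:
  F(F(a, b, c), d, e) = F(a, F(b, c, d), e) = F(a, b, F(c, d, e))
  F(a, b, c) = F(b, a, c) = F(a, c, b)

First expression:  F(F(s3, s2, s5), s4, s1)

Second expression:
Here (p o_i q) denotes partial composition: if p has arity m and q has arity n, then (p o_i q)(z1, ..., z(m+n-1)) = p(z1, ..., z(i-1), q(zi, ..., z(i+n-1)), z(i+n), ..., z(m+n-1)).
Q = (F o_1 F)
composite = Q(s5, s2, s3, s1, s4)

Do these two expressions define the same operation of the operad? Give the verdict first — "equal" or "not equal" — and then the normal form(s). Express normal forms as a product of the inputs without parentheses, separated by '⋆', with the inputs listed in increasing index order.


In normal form, the first expression is s1 ⋆ s2 ⋆ s3 ⋆ s4 ⋆ s5
In normal form, the second expression is s1 ⋆ s2 ⋆ s3 ⋆ s4 ⋆ s5
One common form — equal.

equal: each reduces to s1 ⋆ s2 ⋆ s3 ⋆ s4 ⋆ s5


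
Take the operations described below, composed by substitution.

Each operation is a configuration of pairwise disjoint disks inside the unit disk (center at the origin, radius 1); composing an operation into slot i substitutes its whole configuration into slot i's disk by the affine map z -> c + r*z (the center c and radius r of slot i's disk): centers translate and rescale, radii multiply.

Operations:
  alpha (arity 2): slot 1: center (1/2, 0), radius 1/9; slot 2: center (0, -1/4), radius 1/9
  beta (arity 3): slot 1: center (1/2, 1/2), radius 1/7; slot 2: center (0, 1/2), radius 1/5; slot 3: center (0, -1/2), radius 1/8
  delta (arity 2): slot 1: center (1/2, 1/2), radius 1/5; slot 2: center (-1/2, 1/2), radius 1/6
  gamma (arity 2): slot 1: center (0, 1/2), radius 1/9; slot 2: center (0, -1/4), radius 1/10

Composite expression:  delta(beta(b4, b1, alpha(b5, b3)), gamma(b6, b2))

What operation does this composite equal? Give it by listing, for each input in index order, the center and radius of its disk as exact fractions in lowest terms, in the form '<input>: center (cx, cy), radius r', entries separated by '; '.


b1: center (1/2, 3/5), radius 1/25; b2: center (-1/2, 11/24), radius 1/60; b3: center (1/2, 63/160), radius 1/360; b4: center (3/5, 3/5), radius 1/35; b5: center (41/80, 2/5), radius 1/360; b6: center (-1/2, 7/12), radius 1/54

Only the slot chain above each b matters under delta; compose those maps.
input b4: composing its 2 substitution steps yields center (3/5, 3/5), radius 1/35
input b1: composing its 2 substitution steps yields center (1/2, 3/5), radius 1/25
input b5: composing its 3 substitution steps yields center (41/80, 2/5), radius 1/360
input b3: composing its 3 substitution steps yields center (1/2, 63/160), radius 1/360
input b6: composing its 2 substitution steps yields center (-1/2, 7/12), radius 1/54
input b2: composing its 2 substitution steps yields center (-1/2, 11/24), radius 1/60


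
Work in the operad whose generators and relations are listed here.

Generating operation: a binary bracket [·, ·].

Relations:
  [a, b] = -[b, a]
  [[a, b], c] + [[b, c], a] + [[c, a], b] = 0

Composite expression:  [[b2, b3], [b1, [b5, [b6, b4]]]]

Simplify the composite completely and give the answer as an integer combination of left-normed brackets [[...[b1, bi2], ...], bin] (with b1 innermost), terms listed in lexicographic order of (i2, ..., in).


Skip Jacobi rewriting: expand, keep b1-initial words, read off terms.
Composite bracket: [[b2, b3], [b1, [b5, [b6, b4]]]]
The bracket unfolds into 32 signed words via [a, b] = ab - ba (2^5 = 32).
Only words starting with b1 matter:
  b1b4b6b5b2b3 appears with sign -1, giving the term -[[[[[b1, b4], b6], b5], b2], b3]
  b1b4b6b5b3b2 appears with sign +1, giving the term +[[[[[b1, b4], b6], b5], b3], b2]
  b1b5b4b6b2b3 appears with sign +1, giving the term +[[[[[b1, b5], b4], b6], b2], b3]
  b1b5b4b6b3b2 appears with sign -1, giving the term -[[[[[b1, b5], b4], b6], b3], b2]
  b1b5b6b4b2b3 appears with sign -1, giving the term -[[[[[b1, b5], b6], b4], b2], b3]
  b1b5b6b4b3b2 appears with sign +1, giving the term +[[[[[b1, b5], b6], b4], b3], b2]
  b1b6b4b5b2b3 appears with sign +1, giving the term +[[[[[b1, b6], b4], b5], b2], b3]
  b1b6b4b5b3b2 appears with sign -1, giving the term -[[[[[b1, b6], b4], b5], b3], b2]

-[[[[[b1, b4], b6], b5], b2], b3] + [[[[[b1, b4], b6], b5], b3], b2] + [[[[[b1, b5], b4], b6], b2], b3] - [[[[[b1, b5], b4], b6], b3], b2] - [[[[[b1, b5], b6], b4], b2], b3] + [[[[[b1, b5], b6], b4], b3], b2] + [[[[[b1, b6], b4], b5], b2], b3] - [[[[[b1, b6], b4], b5], b3], b2]


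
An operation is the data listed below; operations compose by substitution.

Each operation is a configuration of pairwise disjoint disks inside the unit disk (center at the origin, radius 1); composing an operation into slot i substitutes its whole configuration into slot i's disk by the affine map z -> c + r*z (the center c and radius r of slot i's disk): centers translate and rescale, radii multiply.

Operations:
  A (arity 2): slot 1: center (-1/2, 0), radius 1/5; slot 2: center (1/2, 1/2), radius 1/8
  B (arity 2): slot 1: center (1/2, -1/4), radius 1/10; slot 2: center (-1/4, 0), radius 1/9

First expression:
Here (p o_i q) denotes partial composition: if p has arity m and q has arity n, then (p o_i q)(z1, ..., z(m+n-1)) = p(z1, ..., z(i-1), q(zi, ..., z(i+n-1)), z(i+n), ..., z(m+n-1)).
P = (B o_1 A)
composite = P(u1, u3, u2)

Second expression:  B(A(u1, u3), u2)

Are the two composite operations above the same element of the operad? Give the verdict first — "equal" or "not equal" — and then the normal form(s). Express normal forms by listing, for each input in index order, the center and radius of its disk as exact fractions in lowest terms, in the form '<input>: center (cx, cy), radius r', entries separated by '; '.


equal; both compose to u1: center (9/20, -1/4), radius 1/50; u2: center (-1/4, 0), radius 1/9; u3: center (11/20, -1/5), radius 1/80

In normal form, the first expression is u1: center (9/20, -1/4), radius 1/50; u2: center (-1/4, 0), radius 1/9; u3: center (11/20, -1/5), radius 1/80
In normal form, the second expression is u1: center (9/20, -1/4), radius 1/50; u2: center (-1/4, 0), radius 1/9; u3: center (11/20, -1/5), radius 1/80
The normal forms match — equal.


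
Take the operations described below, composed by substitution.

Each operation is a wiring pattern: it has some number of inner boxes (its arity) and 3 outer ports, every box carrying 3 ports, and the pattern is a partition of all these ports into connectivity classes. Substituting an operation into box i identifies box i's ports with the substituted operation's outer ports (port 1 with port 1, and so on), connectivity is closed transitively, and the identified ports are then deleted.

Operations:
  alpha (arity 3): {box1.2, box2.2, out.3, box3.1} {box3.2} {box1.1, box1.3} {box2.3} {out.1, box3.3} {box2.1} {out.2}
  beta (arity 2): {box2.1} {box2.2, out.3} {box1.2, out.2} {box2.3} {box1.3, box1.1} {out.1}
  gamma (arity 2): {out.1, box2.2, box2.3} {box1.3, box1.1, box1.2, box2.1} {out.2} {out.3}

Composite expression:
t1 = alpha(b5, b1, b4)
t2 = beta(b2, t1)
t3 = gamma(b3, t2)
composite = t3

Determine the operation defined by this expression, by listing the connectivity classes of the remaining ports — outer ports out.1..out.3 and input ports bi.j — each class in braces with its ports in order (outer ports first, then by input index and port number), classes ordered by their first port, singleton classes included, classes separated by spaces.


Treat the ports identified at gamma as solder joints: merge, then drop.
stage alpha: inputs (b5, b1, b4), connectivity {out.1, b4.3} {out.2} {out.3, b1.2, b4.1, b5.2} {b1.1} {b1.3} {b4.2} {b5.1, b5.3}, out.j its boundary
stage beta: inputs (b2, b5, b1, b4), connectivity {out.1} {out.2, b2.2} {out.3} {b1.1} {b1.2, b4.1, b5.2} {b1.3} {b2.1, b2.3} {b4.2} {b4.3} {b5.1, b5.3}, out.j its boundary
stage gamma: inputs (b3, b2, b5, b1, b4), connectivity {out.1, b2.2} {out.2} {out.3} {b1.1} {b1.2, b4.1, b5.2} {b1.3} {b2.1, b2.3} {b3.1, b3.2, b3.3} {b4.2} {b4.3} {b5.1, b5.3}, out.j its boundary

{out.1, b2.2} {out.2} {out.3} {b1.1} {b1.2, b4.1, b5.2} {b1.3} {b2.1, b2.3} {b3.1, b3.2, b3.3} {b4.2} {b4.3} {b5.1, b5.3}


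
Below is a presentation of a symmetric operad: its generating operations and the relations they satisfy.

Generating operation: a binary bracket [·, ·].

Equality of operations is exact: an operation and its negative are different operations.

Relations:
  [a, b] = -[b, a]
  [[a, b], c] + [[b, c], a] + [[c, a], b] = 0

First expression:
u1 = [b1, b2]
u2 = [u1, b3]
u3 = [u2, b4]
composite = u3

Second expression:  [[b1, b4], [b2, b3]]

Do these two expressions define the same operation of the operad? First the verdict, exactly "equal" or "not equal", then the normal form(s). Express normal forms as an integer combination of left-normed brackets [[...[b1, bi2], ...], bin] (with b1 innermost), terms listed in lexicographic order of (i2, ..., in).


not equal; the first gives [[[b1, b2], b3], b4] and the second [[[b1, b4], b2], b3] - [[[b1, b4], b3], b2]

The first composite normalizes to [[[b1, b2], b3], b4]
The second composite normalizes to [[[b1, b4], b2], b3] - [[[b1, b4], b3], b2]
The normal forms differ: not equal.


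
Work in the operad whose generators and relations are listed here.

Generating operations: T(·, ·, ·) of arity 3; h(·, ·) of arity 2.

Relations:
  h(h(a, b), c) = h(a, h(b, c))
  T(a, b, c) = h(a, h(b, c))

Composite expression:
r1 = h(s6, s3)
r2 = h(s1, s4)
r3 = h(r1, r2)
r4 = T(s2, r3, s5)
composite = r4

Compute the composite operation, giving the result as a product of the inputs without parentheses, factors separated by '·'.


Key point: T is associative — brackets drop, the s-order remains.
h(s6, s3) reduces to s6 · s3
h(s1, s4) reduces to s1 · s4
h(h(s6, s3), h(s1, s4)) reduces to s6 · s3 · s1 · s4
T(s2, h(h(s6, s3), h(s1, s4)), s5) reduces to s2 · s6 · s3 · s1 · s4 · s5

s2 · s6 · s3 · s1 · s4 · s5


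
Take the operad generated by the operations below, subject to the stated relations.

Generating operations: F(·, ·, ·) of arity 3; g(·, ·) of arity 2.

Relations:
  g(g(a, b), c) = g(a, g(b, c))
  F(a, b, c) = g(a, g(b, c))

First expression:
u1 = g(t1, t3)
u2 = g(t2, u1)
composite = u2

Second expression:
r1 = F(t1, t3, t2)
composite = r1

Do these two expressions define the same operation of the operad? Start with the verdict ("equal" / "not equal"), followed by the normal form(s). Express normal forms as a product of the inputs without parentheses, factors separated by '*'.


not equal: they reduce to t2 * t1 * t3 and t1 * t3 * t2


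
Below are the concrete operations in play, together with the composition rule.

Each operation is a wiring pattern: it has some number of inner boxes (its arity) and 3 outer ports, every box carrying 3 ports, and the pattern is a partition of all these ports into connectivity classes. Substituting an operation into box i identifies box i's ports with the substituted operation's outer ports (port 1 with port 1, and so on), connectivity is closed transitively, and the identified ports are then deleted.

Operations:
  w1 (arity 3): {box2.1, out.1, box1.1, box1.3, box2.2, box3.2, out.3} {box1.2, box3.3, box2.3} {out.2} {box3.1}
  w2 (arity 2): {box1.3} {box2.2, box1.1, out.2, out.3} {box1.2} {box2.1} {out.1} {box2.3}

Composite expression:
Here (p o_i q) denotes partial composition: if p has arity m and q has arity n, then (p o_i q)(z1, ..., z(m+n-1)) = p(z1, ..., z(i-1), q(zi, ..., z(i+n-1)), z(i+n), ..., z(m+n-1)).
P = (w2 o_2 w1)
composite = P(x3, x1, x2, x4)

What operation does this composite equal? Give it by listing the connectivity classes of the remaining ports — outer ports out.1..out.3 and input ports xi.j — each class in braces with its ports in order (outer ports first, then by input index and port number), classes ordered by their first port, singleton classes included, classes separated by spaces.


{out.1} {out.2, out.3, x3.1} {x1.1, x1.3, x2.1, x2.2, x4.2} {x1.2, x2.3, x4.3} {x3.2} {x3.3} {x4.1}

Two ports join when wires chain via w2-identified ports.
through w1, on inputs (x1, x2, x4): {out.1, out.3, x1.1, x1.3, x2.1, x2.2, x4.2} {out.2} {x1.2, x2.3, x4.3} {x4.1} (out.j = stage outer ports)
through w2, on inputs (x3, x1, x2, x4): {out.1} {out.2, out.3, x3.1} {x1.1, x1.3, x2.1, x2.2, x4.2} {x1.2, x2.3, x4.3} {x3.2} {x3.3} {x4.1} (out.j = stage outer ports)


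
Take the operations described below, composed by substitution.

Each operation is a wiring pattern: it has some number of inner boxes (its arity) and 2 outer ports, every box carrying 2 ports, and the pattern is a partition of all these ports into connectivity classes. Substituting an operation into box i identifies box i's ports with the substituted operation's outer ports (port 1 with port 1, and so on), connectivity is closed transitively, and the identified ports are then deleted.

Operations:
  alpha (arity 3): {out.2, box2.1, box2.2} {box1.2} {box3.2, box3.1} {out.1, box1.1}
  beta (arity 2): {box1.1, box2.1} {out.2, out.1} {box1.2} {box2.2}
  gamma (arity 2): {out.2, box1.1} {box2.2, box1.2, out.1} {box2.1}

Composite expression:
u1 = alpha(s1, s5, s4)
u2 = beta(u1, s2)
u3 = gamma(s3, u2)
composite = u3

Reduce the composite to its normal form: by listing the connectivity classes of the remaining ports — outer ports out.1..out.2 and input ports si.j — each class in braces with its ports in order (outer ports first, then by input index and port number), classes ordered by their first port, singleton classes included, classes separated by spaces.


Two ports join when wires chain via gamma-identified ports.
through alpha, on inputs (s1, s5, s4): {out.1, s1.1} {out.2, s5.1, s5.2} {s1.2} {s4.1, s4.2} (out.j = stage outer ports)
through beta, on inputs (s1, s5, s4, s2): {out.1, out.2} {s1.1, s2.1} {s1.2} {s2.2} {s4.1, s4.2} {s5.1, s5.2} (out.j = stage outer ports)
through gamma, on inputs (s3, s1, s5, s4, s2): {out.1, s3.2} {out.2, s3.1} {s1.1, s2.1} {s1.2} {s2.2} {s4.1, s4.2} {s5.1, s5.2} (out.j = stage outer ports)

{out.1, s3.2} {out.2, s3.1} {s1.1, s2.1} {s1.2} {s2.2} {s4.1, s4.2} {s5.1, s5.2}


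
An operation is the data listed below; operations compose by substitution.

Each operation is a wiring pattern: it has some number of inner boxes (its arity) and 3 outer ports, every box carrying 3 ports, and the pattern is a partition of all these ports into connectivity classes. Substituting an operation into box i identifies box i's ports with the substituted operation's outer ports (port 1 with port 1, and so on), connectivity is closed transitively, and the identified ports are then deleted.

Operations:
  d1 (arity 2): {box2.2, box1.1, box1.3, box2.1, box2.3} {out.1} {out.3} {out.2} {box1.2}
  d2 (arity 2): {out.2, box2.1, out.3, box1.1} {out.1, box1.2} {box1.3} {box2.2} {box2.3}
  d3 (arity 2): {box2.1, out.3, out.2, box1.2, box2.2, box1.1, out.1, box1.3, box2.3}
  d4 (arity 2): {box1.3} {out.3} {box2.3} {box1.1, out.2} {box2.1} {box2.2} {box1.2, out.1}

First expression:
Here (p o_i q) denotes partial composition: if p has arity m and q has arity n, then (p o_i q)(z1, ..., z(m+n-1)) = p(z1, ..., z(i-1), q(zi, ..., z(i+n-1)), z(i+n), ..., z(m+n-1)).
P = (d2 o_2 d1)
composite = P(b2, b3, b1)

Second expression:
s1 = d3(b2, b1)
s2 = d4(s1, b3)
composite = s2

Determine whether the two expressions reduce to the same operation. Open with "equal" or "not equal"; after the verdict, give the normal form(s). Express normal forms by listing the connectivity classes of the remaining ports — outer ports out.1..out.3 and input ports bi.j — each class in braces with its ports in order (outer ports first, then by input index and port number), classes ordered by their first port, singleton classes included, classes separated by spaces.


not equal — first {out.1, b2.2} {out.2, out.3, b2.1} {b1.1, b1.2, b1.3, b3.1, b3.3} {b2.3} {b3.2}, second {out.1, out.2, b1.1, b1.2, b1.3, b2.1, b2.2, b2.3} {out.3} {b3.1} {b3.2} {b3.3}

Normal form of the first expression: {out.1, b2.2} {out.2, out.3, b2.1} {b1.1, b1.2, b1.3, b3.1, b3.3} {b2.3} {b3.2}
Normal form of the second expression: {out.1, out.2, b1.1, b1.2, b1.3, b2.1, b2.2, b2.3} {out.3} {b3.1} {b3.2} {b3.3}
The forms do not match — not equal.


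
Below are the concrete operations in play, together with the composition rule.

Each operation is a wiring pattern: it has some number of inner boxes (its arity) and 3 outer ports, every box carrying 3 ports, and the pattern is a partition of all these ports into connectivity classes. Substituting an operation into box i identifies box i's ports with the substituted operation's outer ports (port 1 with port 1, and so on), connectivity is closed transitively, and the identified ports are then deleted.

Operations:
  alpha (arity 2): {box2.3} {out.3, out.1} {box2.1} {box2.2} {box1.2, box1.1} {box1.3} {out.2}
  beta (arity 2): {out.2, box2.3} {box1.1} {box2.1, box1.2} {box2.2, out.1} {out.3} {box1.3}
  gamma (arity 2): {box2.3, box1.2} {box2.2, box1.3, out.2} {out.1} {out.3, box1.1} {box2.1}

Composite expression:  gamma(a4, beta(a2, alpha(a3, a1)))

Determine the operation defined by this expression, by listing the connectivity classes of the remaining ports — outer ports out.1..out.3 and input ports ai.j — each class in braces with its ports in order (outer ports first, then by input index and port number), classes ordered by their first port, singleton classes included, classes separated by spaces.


Two ports join when wires chain via gamma-identified ports.
through alpha, on inputs (a3, a1): {out.1, out.3} {out.2} {a1.1} {a1.2} {a1.3} {a3.1, a3.2} {a3.3} (out.j = stage outer ports)
through beta, on inputs (a2, a3, a1): {out.1} {out.2, a2.2} {out.3} {a1.1} {a1.2} {a1.3} {a2.1} {a2.3} {a3.1, a3.2} {a3.3} (out.j = stage outer ports)
through gamma, on inputs (a4, a2, a3, a1): {out.1} {out.2, a2.2, a4.3} {out.3, a4.1} {a1.1} {a1.2} {a1.3} {a2.1} {a2.3} {a3.1, a3.2} {a3.3} {a4.2} (out.j = stage outer ports)

{out.1} {out.2, a2.2, a4.3} {out.3, a4.1} {a1.1} {a1.2} {a1.3} {a2.1} {a2.3} {a3.1, a3.2} {a3.3} {a4.2}


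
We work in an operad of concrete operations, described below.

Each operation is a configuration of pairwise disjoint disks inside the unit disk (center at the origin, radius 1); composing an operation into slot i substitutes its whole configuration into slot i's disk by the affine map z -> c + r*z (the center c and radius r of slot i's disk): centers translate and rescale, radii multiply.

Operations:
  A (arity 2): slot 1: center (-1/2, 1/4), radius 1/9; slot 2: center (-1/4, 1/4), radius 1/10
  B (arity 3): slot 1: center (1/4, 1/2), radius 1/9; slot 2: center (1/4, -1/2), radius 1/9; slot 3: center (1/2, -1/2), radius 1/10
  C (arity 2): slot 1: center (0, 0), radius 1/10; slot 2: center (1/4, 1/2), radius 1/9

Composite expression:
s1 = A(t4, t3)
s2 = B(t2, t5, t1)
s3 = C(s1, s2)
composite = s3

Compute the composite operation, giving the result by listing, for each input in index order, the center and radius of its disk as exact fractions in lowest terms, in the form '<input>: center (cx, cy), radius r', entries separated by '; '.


Follow each t-input down from C: c' goes to c + r*c', radius to r*r'.
input t4: applying the 2 nested substitutions gives center (-1/20, 1/40), radius 1/90
input t3: applying the 2 nested substitutions gives center (-1/40, 1/40), radius 1/100
input t2: applying the 2 nested substitutions gives center (5/18, 5/9), radius 1/81
input t5: applying the 2 nested substitutions gives center (5/18, 4/9), radius 1/81
input t1: applying the 2 nested substitutions gives center (11/36, 4/9), radius 1/90

t1: center (11/36, 4/9), radius 1/90; t2: center (5/18, 5/9), radius 1/81; t3: center (-1/40, 1/40), radius 1/100; t4: center (-1/20, 1/40), radius 1/90; t5: center (5/18, 4/9), radius 1/81


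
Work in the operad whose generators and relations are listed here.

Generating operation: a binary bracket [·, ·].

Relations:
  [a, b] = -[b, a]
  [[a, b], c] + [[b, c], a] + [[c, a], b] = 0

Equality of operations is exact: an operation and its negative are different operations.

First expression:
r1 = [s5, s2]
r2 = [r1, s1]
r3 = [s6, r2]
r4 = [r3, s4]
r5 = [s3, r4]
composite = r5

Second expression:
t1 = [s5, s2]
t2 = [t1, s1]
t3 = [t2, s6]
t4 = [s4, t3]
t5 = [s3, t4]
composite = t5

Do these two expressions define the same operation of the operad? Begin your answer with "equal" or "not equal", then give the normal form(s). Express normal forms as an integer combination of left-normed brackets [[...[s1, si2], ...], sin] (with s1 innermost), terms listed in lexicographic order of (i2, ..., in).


equal; both compose to [[[[[s1, s2], s5], s6], s4], s3] - [[[[[s1, s5], s2], s6], s4], s3]


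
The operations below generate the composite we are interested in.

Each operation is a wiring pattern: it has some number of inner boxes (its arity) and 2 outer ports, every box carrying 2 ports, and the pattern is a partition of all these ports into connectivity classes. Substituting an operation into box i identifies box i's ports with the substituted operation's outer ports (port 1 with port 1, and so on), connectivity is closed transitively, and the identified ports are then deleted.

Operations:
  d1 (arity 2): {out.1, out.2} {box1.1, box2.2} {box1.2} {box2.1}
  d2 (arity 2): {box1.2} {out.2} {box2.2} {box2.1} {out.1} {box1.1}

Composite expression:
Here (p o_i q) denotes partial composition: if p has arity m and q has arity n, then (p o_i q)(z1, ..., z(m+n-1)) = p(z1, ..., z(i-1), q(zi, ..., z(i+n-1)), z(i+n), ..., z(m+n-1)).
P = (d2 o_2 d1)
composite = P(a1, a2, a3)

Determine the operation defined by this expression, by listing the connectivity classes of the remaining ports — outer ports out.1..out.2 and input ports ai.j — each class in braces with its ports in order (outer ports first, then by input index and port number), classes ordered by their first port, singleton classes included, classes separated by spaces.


{out.1} {out.2} {a1.1} {a1.2} {a2.1, a3.2} {a2.2} {a3.1}

Reachability decides: close wires over d2-identified ports.
after d1, the pattern on (a2, a3) reads {out.1, out.2} {a2.1, a3.2} {a2.2} {a3.1} (out.j = its outer ports)
after d2, the pattern on (a1, a2, a3) reads {out.1} {out.2} {a1.1} {a1.2} {a2.1, a3.2} {a2.2} {a3.1} (out.j = its outer ports)


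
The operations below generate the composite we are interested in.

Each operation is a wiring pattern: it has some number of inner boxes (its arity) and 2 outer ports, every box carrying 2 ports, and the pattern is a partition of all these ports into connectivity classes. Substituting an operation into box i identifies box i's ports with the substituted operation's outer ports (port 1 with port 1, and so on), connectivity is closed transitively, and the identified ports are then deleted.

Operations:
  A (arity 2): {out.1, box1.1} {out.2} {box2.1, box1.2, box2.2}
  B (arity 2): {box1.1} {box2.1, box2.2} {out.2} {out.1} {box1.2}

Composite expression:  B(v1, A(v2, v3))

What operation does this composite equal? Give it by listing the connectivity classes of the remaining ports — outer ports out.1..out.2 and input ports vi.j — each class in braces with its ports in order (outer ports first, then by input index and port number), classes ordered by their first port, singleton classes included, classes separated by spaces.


{out.1} {out.2} {v1.1} {v1.2} {v2.1} {v2.2, v3.1, v3.2}

Reachability decides: close wires over B-identified ports.
the subtree at A composes to {out.1, v2.1} {out.2} {v2.2, v3.1, v3.2} on (v2, v3); out.j = own outer ports
the subtree at B composes to {out.1} {out.2} {v1.1} {v1.2} {v2.1} {v2.2, v3.1, v3.2} on (v1, v2, v3); out.j = own outer ports


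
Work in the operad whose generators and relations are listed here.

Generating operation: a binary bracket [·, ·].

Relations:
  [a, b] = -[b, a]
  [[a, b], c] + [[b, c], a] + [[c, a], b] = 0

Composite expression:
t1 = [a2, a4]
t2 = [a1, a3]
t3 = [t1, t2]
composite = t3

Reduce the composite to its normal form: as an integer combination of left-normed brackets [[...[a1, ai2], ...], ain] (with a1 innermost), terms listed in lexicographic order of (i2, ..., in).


-[[[a1, a3], a2], a4] + [[[a1, a3], a4], a2]

Antisymmetry and Jacobi reduce to a1-anchored left-normed brackets.
Composite bracket: [[a2, a4], [a1, a3]]
The bracket unfolds into 8 signed words via [a, b] = ab - ba (2^3 = 8).
Keep just the words that open with a1:
  word a1a3a2a4 has sign -1, contributing -[[[a1, a3], a2], a4]
  word a1a3a4a2 has sign +1, contributing +[[[a1, a3], a4], a2]


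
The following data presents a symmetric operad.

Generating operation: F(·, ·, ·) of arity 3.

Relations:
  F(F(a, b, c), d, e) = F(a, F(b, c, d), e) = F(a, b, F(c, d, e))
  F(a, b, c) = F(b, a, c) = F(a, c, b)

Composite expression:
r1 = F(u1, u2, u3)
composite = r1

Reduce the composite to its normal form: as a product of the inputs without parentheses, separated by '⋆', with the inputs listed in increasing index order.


u1 ⋆ u2 ⋆ u3

With F associative and commutative, the u-input set is all that matters.
F(u1, u2, u3) linearizes to u1 ⋆ u2 ⋆ u3
rearranged into index order: u1 ⋆ u2 ⋆ u3


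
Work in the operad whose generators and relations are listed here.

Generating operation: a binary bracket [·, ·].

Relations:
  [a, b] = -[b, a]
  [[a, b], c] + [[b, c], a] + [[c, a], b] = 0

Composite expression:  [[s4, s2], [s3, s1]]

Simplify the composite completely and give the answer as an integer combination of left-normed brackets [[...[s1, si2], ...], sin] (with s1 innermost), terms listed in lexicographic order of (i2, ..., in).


Skip Jacobi rewriting: expand, keep s1-initial words, read off terms.
Composite bracket: [[s4, s2], [s3, s1]]
Under [a, b] = ab - ba we get 8 signed associative words (2^3 = 8).
Words beginning with s1 determine it all:
  s1s3s2s4 appears with sign -1, giving the term -[[[s1, s3], s2], s4]
  s1s3s4s2 appears with sign +1, giving the term +[[[s1, s3], s4], s2]

-[[[s1, s3], s2], s4] + [[[s1, s3], s4], s2]


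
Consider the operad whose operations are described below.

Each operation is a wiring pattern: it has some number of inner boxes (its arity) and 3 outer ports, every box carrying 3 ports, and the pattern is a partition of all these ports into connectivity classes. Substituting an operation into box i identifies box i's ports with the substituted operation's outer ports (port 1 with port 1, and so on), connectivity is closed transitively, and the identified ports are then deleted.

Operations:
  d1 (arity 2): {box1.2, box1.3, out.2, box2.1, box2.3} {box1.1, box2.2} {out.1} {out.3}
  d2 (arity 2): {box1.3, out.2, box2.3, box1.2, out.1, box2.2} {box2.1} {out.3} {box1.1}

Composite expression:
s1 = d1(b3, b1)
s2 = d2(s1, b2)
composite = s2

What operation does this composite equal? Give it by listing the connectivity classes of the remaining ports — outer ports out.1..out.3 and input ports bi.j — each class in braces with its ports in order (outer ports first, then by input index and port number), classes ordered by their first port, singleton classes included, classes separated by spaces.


{out.1, out.2, b1.1, b1.3, b2.2, b2.3, b3.2, b3.3} {out.3} {b1.2, b3.1} {b2.1}

After gluing at d2, chains via deleted ports link the b-ports.
the subtree at d1 composes to {out.1} {out.2, b1.1, b1.3, b3.2, b3.3} {out.3} {b1.2, b3.1} on (b3, b1); out.j = own outer ports
the subtree at d2 composes to {out.1, out.2, b1.1, b1.3, b2.2, b2.3, b3.2, b3.3} {out.3} {b1.2, b3.1} {b2.1} on (b3, b1, b2); out.j = own outer ports
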